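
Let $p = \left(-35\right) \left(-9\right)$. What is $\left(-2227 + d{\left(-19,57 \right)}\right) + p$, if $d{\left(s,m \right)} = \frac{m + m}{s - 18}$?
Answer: $- \frac{70858}{37} \approx -1915.1$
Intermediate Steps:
$p = 315$
$d{\left(s,m \right)} = \frac{2 m}{-18 + s}$
$\left(-2227 + d{\left(-19,57 \right)}\right) + p = \left(-2227 + 2 \cdot 57 \frac{1}{-18 - 19}\right) + 315 = \left(-2227 + 2 \cdot 57 \frac{1}{-37}\right) + 315 = \left(-2227 + 2 \cdot 57 \left(- \frac{1}{37}\right)\right) + 315 = \left(-2227 - \frac{114}{37}\right) + 315 = - \frac{82513}{37} + 315 = - \frac{70858}{37}$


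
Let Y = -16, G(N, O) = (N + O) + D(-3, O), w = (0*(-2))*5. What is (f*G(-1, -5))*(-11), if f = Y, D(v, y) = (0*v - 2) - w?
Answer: -1408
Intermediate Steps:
w = 0 (w = 0*5 = 0)
D(v, y) = -2 (D(v, y) = (0*v - 2) - 1*0 = (0 - 2) + 0 = -2 + 0 = -2)
G(N, O) = -2 + N + O (G(N, O) = (N + O) - 2 = -2 + N + O)
f = -16
(f*G(-1, -5))*(-11) = -16*(-2 - 1 - 5)*(-11) = -16*(-8)*(-11) = 128*(-11) = -1408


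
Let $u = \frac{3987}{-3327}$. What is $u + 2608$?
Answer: $\frac{2890943}{1109} \approx 2606.8$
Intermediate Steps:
$u = - \frac{1329}{1109}$ ($u = 3987 \left(- \frac{1}{3327}\right) = - \frac{1329}{1109} \approx -1.1984$)
$u + 2608 = - \frac{1329}{1109} + 2608 = \frac{2890943}{1109}$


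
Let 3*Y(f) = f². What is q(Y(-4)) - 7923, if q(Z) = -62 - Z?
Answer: -23971/3 ≈ -7990.3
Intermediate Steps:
Y(f) = f²/3
q(Y(-4)) - 7923 = (-62 - (-4)²/3) - 7923 = (-62 - 16/3) - 7923 = -202/3 - 7923 = -23971/3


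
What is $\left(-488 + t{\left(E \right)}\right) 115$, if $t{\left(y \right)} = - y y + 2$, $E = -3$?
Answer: $-56925$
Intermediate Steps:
$t{\left(y \right)} = 2 - y^{2}$ ($t{\left(y \right)} = - y^{2} + 2 = 2 - y^{2}$)
$\left(-488 + t{\left(E \right)}\right) 115 = \left(-488 + \left(2 - \left(-3\right)^{2}\right)\right) 115 = \left(-488 + \left(2 - 9\right)\right) 115 = \left(-488 - 7\right) 115 = \left(-495\right) 115 = -56925$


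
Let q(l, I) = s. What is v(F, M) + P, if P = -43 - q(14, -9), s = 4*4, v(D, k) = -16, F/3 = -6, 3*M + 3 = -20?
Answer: -75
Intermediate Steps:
M = -23/3 (M = -1 + (1/3)*(-20) = -1 - 20/3 = -23/3 ≈ -7.6667)
F = -18 (F = 3*(-6) = -18)
s = 16
q(l, I) = 16
P = -59 (P = -43 - 1*16 = -43 - 16 = -59)
v(F, M) + P = -16 - 59 = -75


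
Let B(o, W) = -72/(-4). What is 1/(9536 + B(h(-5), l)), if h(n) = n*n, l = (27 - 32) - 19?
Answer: 1/9554 ≈ 0.00010467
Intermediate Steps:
l = -24 (l = -5 - 19 = -24)
h(n) = n²
B(o, W) = 18 (B(o, W) = -72*(-¼) = 18)
1/(9536 + B(h(-5), l)) = 1/(9536 + 18) = 1/9554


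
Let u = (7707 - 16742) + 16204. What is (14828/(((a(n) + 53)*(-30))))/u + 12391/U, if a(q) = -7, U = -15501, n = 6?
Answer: -10234728154/12779566935 ≈ -0.80087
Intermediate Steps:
u = 7169 (u = -9035 + 16204 = 7169)
(14828/(((a(n) + 53)*(-30))))/u + 12391/U = (14828/(((-7 + 53)*(-30))))/7169 + 12391/(-15501) = (14828/((46*(-30))))*(1/7169) + 12391*(-1/15501) = (14828/(-1380))*(1/7169) - 12391/15501 = (14828*(-1/1380))*(1/7169) - 12391/15501 = -3707/345*1/7169 - 12391/15501 = -3707/2473305 - 12391/15501 = -10234728154/12779566935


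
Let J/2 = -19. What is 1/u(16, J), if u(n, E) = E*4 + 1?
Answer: -1/151 ≈ -0.0066225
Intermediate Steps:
J = -38 (J = 2*(-19) = -38)
u(n, E) = 1 + 4*E (u(n, E) = 4*E + 1 = 1 + 4*E)
1/u(16, J) = 1/(1 + 4*(-38)) = 1/(1 - 152) = 1/(-151) = -1/151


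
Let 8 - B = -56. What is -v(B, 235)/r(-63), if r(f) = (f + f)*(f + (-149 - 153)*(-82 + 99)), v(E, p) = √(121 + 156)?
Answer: -√277/654822 ≈ -2.5417e-5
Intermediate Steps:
B = 64 (B = 8 - 1*(-56) = 8 + 56 = 64)
v(E, p) = √277
r(f) = 2*f*(-5134 + f) (r(f) = (2*f)*(f - 302*17) = (2*f)*(f - 5134) = (2*f)*(-5134 + f) = 2*f*(-5134 + f))
-v(B, 235)/r(-63) = -√277/(2*(-63)*(-5134 - 63)) = -√277/(2*(-63)*(-5197)) = -√277/654822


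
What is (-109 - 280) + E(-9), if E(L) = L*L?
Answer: -308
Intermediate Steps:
E(L) = L**2
(-109 - 280) + E(-9) = (-109 - 280) + (-9)**2 = -389 + 81 = -308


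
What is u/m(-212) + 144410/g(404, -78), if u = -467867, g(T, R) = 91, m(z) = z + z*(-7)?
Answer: 20159089/16536 ≈ 1219.1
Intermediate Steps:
m(z) = -6*z (m(z) = z - 7*z = -6*z)
u/m(-212) + 144410/g(404, -78) = -467867/((-6*(-212))) + 144410/91 = -467867/1272 + 144410*(1/91) = -467867*1/1272 + 20630/13 = -467867/1272 + 20630/13 = 20159089/16536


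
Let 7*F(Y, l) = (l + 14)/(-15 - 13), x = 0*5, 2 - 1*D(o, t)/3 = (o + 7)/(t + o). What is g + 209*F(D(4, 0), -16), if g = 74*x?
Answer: 209/98 ≈ 2.1327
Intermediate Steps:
D(o, t) = 6 - 3*(7 + o)/(o + t) (D(o, t) = 6 - 3*(o + 7)/(t + o) = 6 - 3*(7 + o)/(o + t))
x = 0
F(Y, l) = -1/14 - l/196 (F(Y, l) = ((l + 14)/(-15 - 13))/7 = ((14 + l)/(-28))/7 = ((14 + l)*(-1/28))/7 = (-½ - l/28)/7 = -1/14 - l/196)
g = 0 (g = 74*0 = 0)
g + 209*F(D(4, 0), -16) = 0 + 209*(-1/14 - 1/196*(-16)) = 0 + 209*(-1/14 + 4/49) = 0 + 209*(1/98) = 0 + 209/98 = 209/98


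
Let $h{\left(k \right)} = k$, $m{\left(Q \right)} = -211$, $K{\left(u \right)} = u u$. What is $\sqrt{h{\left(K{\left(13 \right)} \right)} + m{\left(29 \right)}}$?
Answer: $i \sqrt{42} \approx 6.4807 i$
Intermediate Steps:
$K{\left(u \right)} = u^{2}$
$\sqrt{h{\left(K{\left(13 \right)} \right)} + m{\left(29 \right)}} = \sqrt{13^{2} - 211} = \sqrt{169 - 211} = \sqrt{-42} = i \sqrt{42}$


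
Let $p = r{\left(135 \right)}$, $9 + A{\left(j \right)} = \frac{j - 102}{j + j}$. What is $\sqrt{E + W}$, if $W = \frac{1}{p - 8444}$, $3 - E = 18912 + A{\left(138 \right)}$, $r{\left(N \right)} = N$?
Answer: $\frac{5 i \sqrt{27610736124230}}{191107} \approx 137.48 i$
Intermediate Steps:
$A{\left(j \right)} = -9 + \frac{-102 + j}{2 j}$ ($A{\left(j \right)} = -9 + \frac{j - 102}{j + j} = -9 + \frac{-102 + j}{2 j}$)
$p = 135$
$E = - \frac{434703}{23}$ ($E = 3 - \left(18912 - \left(\frac{17}{2} + \frac{51}{138}\right)\right) = 3 - \left(18912 - \frac{204}{23}\right) = 3 - \frac{434772}{23} = - \frac{434703}{23} \approx -18900.0$)
$W = - \frac{1}{8309}$ ($W = \frac{1}{135 - 8444} = \frac{1}{-8309} = - \frac{1}{8309} \approx -0.00012035$)
$\sqrt{E + W} = \sqrt{- \frac{434703}{23} - \frac{1}{8309}} = \sqrt{- \frac{3611947250}{191107}} = \frac{5 i \sqrt{27610736124230}}{191107}$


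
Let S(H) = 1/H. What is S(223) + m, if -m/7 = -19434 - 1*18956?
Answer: 59926791/223 ≈ 2.6873e+5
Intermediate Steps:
m = 268730 (m = -7*(-19434 - 1*18956) = -7*(-19434 - 18956) = -7*(-38390) = 268730)
S(223) + m = 1/223 + 268730 = 59926791/223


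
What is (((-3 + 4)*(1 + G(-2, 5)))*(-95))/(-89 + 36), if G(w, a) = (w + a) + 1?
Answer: 475/53 ≈ 8.9623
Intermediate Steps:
G(w, a) = 1 + a + w (G(w, a) = (a + w) + 1 = 1 + a + w)
(((-3 + 4)*(1 + G(-2, 5)))*(-95))/(-89 + 36) = (((-3 + 4)*(1 + (1 + 5 - 2)))*(-95))/(-89 + 36) = ((1*(1 + 4))*(-95))/(-53) = ((1*5)*(-95))*(-1/53) = (5*(-95))*(-1/53) = -475*(-1/53) = 475/53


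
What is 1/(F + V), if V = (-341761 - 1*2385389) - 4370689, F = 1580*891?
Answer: -1/5690059 ≈ -1.7575e-7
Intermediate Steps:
F = 1407780
V = -7097839 (V = (-341761 - 2385389) - 4370689 = -2727150 - 4370689 = -7097839)
1/(F + V) = 1/(1407780 - 7097839) = 1/(-5690059) = -1/5690059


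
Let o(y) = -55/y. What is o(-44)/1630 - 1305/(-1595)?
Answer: 11747/14344 ≈ 0.81895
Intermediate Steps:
o(-44)/1630 - 1305/(-1595) = -55/(-44)/1630 - 1305/(-1595) = -55*(-1/44)*(1/1630) - 1305*(-1/1595) = (5/4)*(1/1630) + 9/11 = 1/1304 + 9/11 = 11747/14344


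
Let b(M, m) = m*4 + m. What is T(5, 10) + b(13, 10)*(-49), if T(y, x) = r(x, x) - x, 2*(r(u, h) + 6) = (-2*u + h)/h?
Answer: -4933/2 ≈ -2466.5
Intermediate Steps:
r(u, h) = -6 + (h - 2*u)/(2*h) (r(u, h) = -6 + ((-2*u + h)/h)/2 = -6 + ((h - 2*u)/h)/2 = -6 + (h - 2*u)/(2*h))
b(M, m) = 5*m (b(M, m) = 4*m + m = 5*m)
T(y, x) = -13/2 - x (T(y, x) = (-11/2 - x/x) - x = (-11/2 - 1) - x = -13/2 - x)
T(5, 10) + b(13, 10)*(-49) = (-13/2 - 1*10) + (5*10)*(-49) = (-13/2 - 10) + 50*(-49) = -33/2 - 2450 = -4933/2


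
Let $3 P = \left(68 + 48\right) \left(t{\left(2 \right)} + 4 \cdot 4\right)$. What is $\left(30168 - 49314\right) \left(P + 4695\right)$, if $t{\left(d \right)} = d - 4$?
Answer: $-100254838$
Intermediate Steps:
$t{\left(d \right)} = -4 + d$ ($t{\left(d \right)} = d - 4 = -4 + d$)
$P = \frac{1624}{3}$ ($P = \frac{\left(68 + 48\right) \left(\left(-4 + 2\right) + 4 \cdot 4\right)}{3} = \frac{116 \left(-2 + 16\right)}{3} = \frac{116 \cdot 14}{3} = \frac{1}{3} \cdot 1624 = \frac{1624}{3} \approx 541.33$)
$\left(30168 - 49314\right) \left(P + 4695\right) = \left(30168 - 49314\right) \left(\frac{1624}{3} + 4695\right) = \left(-19146\right) \frac{15709}{3} = -100254838$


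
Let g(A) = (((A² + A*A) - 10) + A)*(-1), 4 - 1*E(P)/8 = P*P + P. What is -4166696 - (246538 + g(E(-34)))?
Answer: 155568084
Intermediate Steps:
E(P) = 32 - 8*P - 8*P² (E(P) = 32 - 8*(P*P + P) = 32 - 8*(P² + P) = 32 - 8*(P + P²) = 32 + (-8*P - 8*P²) = 32 - 8*P - 8*P²)
g(A) = 10 - A - 2*A² (g(A) = (((A² + A²) - 10) + A)*(-1) = ((2*A² - 10) + A)*(-1) = ((-10 + 2*A²) + A)*(-1) = (-10 + A + 2*A²)*(-1) = 10 - A - 2*A²)
-4166696 - (246538 + g(E(-34))) = -4166696 - (246538 + (10 - (32 - 8*(-34) - 8*(-34)²) - 2*(32 - 8*(-34) - 8*(-34)²)²)) = -4166696 - (246538 + (10 - (32 + 272 - 8*1156) - 2*(32 + 272 - 8*1156)²)) = -4166696 - (246538 + (10 - (32 + 272 - 9248) - 2*(32 + 272 - 9248)²)) = -4166696 - (246538 + (10 - 1*(-8944) - 2*(-8944)²)) = -4166696 - (246538 + (10 + 8944 - 2*79995136)) = -4166696 - (246538 + (10 + 8944 - 159990272)) = -4166696 - (246538 - 159981318) = -4166696 - 1*(-159734780) = -4166696 + 159734780 = 155568084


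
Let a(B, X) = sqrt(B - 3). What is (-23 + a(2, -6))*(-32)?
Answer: 736 - 32*I ≈ 736.0 - 32.0*I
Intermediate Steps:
a(B, X) = sqrt(-3 + B)
(-23 + a(2, -6))*(-32) = (-23 + sqrt(-3 + 2))*(-32) = (-23 + sqrt(-1))*(-32) = (-23 + I)*(-32) = 736 - 32*I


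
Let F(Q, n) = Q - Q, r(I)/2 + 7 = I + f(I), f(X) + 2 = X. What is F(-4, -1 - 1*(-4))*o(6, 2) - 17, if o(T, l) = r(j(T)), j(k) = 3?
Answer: -17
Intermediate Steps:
f(X) = -2 + X
r(I) = -18 + 4*I (r(I) = -14 + 2*(I + (-2 + I)) = -14 + 2*(-2 + 2*I) = -14 + (-4 + 4*I) = -18 + 4*I)
o(T, l) = -6 (o(T, l) = -18 + 4*3 = -18 + 12 = -6)
F(Q, n) = 0
F(-4, -1 - 1*(-4))*o(6, 2) - 17 = 0*(-6) - 17 = 0 - 17 = -17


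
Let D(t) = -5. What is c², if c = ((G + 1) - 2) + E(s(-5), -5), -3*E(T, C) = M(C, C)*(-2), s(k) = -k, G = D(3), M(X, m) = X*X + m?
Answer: 484/9 ≈ 53.778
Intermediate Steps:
M(X, m) = m + X² (M(X, m) = X² + m = m + X²)
G = -5
E(T, C) = 2*C/3 + 2*C²/3 (E(T, C) = -(C + C²)*(-2)/3 = -(-2*C - 2*C²)/3 = 2*C/3 + 2*C²/3)
c = 22/3 (c = ((-5 + 1) - 2) + (⅔)*(-5)*(1 - 5) = (-4 - 2) + (⅔)*(-5)*(-4) = -6 + 40/3 = 22/3 ≈ 7.3333)
c² = (22/3)² = 484/9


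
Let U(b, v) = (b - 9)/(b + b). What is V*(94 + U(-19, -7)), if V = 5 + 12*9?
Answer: 203400/19 ≈ 10705.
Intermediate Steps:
U(b, v) = (-9 + b)/(2*b) (U(b, v) = (-9 + b)/((2*b)) = (-9 + b)*(1/(2*b)) = (-9 + b)/(2*b))
V = 113 (V = 5 + 108 = 113)
V*(94 + U(-19, -7)) = 113*(94 + (1/2)*(-9 - 19)/(-19)) = 113*(94 + (1/2)*(-1/19)*(-28)) = 113*(94 + 14/19) = 113*(1800/19) = 203400/19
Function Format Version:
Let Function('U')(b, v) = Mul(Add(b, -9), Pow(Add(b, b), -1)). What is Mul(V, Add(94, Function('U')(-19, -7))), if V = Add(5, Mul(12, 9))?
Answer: Rational(203400, 19) ≈ 10705.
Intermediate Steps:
Function('U')(b, v) = Mul(Rational(1, 2), Pow(b, -1), Add(-9, b)) (Function('U')(b, v) = Mul(Add(-9, b), Pow(Mul(2, b), -1)) = Mul(Add(-9, b), Mul(Rational(1, 2), Pow(b, -1))) = Mul(Rational(1, 2), Pow(b, -1), Add(-9, b)))
V = 113 (V = Add(5, 108) = 113)
Mul(V, Add(94, Function('U')(-19, -7))) = Mul(113, Add(94, Mul(Rational(1, 2), Pow(-19, -1), Add(-9, -19)))) = Mul(113, Add(94, Mul(Rational(1, 2), Rational(-1, 19), -28))) = Mul(113, Add(94, Rational(14, 19))) = Mul(113, Rational(1800, 19)) = Rational(203400, 19)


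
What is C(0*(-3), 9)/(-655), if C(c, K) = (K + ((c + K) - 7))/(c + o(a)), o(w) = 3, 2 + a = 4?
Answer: -11/1965 ≈ -0.0055980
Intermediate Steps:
a = 2 (a = -2 + 4 = 2)
C(c, K) = (-7 + c + 2*K)/(3 + c) (C(c, K) = (K + ((c + K) - 7))/(c + 3) = (K + ((K + c) - 7))/(3 + c) = (K + (-7 + K + c))/(3 + c) = (-7 + c + 2*K)/(3 + c))
C(0*(-3), 9)/(-655) = ((-7 + 0*(-3) + 2*9)/(3 + 0*(-3)))/(-655) = ((-7 + 0 + 18)/(3 + 0))*(-1/655) = (11/3)*(-1/655) = -11/1965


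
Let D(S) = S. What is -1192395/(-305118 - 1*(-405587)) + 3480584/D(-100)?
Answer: -87452508349/2511725 ≈ -34818.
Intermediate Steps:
-1192395/(-305118 - 1*(-405587)) + 3480584/D(-100) = -1192395/(-305118 - 1*(-405587)) + 3480584/(-100) = -1192395/(-305118 + 405587) + 3480584*(-1/100) = -1192395/100469 - 870146/25 = -87452508349/2511725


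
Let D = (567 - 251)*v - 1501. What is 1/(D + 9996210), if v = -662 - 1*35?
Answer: 1/9774457 ≈ 1.0231e-7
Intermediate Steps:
v = -697 (v = -662 - 35 = -697)
D = -221753 (D = (567 - 251)*(-697) - 1501 = 316*(-697) - 1501 = -220252 - 1501 = -221753)
1/(D + 9996210) = 1/(-221753 + 9996210) = 1/9774457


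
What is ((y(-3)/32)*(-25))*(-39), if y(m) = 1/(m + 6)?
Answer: 325/32 ≈ 10.156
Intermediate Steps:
y(m) = 1/(6 + m)
((y(-3)/32)*(-25))*(-39) = ((1/((6 - 3)*32))*(-25))*(-39) = (((1/32)/3)*(-25))*(-39) = (((1/3)*(1/32))*(-25))*(-39) = ((1/96)*(-25))*(-39) = -25/96*(-39) = 325/32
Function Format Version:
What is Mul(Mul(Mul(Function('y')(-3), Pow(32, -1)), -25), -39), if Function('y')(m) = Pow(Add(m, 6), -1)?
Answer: Rational(325, 32) ≈ 10.156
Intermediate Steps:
Function('y')(m) = Pow(Add(6, m), -1)
Mul(Mul(Mul(Function('y')(-3), Pow(32, -1)), -25), -39) = Mul(Mul(Mul(Pow(Add(6, -3), -1), Pow(32, -1)), -25), -39) = Mul(Mul(Mul(Pow(3, -1), Rational(1, 32)), -25), -39) = Mul(Mul(Mul(Rational(1, 3), Rational(1, 32)), -25), -39) = Mul(Mul(Rational(1, 96), -25), -39) = Mul(Rational(-25, 96), -39) = Rational(325, 32)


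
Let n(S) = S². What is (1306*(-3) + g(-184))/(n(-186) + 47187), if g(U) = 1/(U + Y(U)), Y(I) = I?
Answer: -1441825/30096144 ≈ -0.047907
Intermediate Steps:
g(U) = 1/(2*U) (g(U) = 1/(U + U) = 1/(2*U))
(1306*(-3) + g(-184))/(n(-186) + 47187) = (1306*(-3) + (½)/(-184))/((-186)² + 47187) = (-3918 + (½)*(-1/184))/(34596 + 47187) = (-3918 - 1/368)/81783 = -1441825/368*1/81783 = -1441825/30096144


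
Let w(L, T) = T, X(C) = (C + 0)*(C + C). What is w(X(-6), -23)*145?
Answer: -3335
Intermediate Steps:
X(C) = 2*C² (X(C) = C*(2*C) = 2*C²)
w(X(-6), -23)*145 = -23*145 = -3335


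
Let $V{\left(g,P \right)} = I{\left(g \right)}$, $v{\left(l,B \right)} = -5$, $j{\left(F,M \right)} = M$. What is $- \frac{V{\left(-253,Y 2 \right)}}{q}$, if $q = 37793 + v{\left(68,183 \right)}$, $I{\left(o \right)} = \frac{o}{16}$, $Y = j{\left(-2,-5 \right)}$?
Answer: $\frac{253}{604608} \approx 0.00041845$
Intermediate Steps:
$Y = -5$
$I{\left(o \right)} = \frac{o}{16}$ ($I{\left(o \right)} = o \frac{1}{16} = \frac{o}{16}$)
$V{\left(g,P \right)} = \frac{g}{16}$
$q = 37788$ ($q = 37793 - 5 = 37788$)
$- \frac{V{\left(-253,Y 2 \right)}}{q} = - \frac{\frac{1}{16} \left(-253\right)}{37788} = - \frac{-253}{16 \cdot 37788} = \left(-1\right) \left(- \frac{253}{604608}\right) = \frac{253}{604608}$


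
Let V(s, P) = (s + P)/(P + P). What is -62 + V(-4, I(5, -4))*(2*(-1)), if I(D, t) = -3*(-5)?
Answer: -941/15 ≈ -62.733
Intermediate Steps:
I(D, t) = 15
V(s, P) = (P + s)/(2*P) (V(s, P) = (P + s)/((2*P)) = (P + s)*(1/(2*P)) = (P + s)/(2*P))
-62 + V(-4, I(5, -4))*(2*(-1)) = -62 + ((1/2)*(15 - 4)/15)*(2*(-1)) = -62 + ((1/2)*(1/15)*11)*(-2) = -62 + (11/30)*(-2) = -62 - 11/15 = -941/15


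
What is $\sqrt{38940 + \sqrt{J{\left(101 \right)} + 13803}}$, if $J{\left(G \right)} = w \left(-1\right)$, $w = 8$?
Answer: $\sqrt{38940 + \sqrt{13795}} \approx 197.63$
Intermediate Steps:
$J{\left(G \right)} = -8$ ($J{\left(G \right)} = 8 \left(-1\right) = -8$)
$\sqrt{38940 + \sqrt{J{\left(101 \right)} + 13803}} = \sqrt{38940 + \sqrt{-8 + 13803}} = \sqrt{38940 + \sqrt{13795}}$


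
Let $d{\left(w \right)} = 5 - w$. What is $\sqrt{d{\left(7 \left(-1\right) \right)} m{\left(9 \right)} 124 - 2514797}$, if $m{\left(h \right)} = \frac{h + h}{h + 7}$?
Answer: $i \sqrt{2513123} \approx 1585.3 i$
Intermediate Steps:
$m{\left(h \right)} = \frac{2 h}{7 + h}$
$\sqrt{d{\left(7 \left(-1\right) \right)} m{\left(9 \right)} 124 - 2514797} = \sqrt{\left(5 - 7 \left(-1\right)\right) 2 \cdot 9 \frac{1}{7 + 9} \cdot 124 - 2514797} = \sqrt{\left(5 - -7\right) 2 \cdot 9 \cdot \frac{1}{16} \cdot 124 - 2514797} = \sqrt{\left(5 + 7\right) 2 \cdot 9 \cdot \frac{1}{16} \cdot 124 - 2514797} = \sqrt{12 \cdot \frac{9}{8} \cdot 124 - 2514797} = \sqrt{\frac{27}{2} \cdot 124 - 2514797} = \sqrt{1674 - 2514797} = \sqrt{-2513123} = i \sqrt{2513123}$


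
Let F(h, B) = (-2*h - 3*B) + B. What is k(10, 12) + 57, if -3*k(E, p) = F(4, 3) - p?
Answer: 197/3 ≈ 65.667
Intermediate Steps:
F(h, B) = -2*B - 2*h (F(h, B) = (-3*B - 2*h) + B = -2*B - 2*h)
k(E, p) = 14/3 + p/3 (k(E, p) = -((-2*3 - 2*4) - p)/3 = -((-6 - 8) - p)/3 = -(-14 - p)/3 = 14/3 + p/3)
k(10, 12) + 57 = (14/3 + (⅓)*12) + 57 = (14/3 + 4) + 57 = 26/3 + 57 = 197/3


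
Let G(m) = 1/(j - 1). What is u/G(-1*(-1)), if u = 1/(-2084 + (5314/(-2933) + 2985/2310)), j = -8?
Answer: 64526/14945079 ≈ 0.0043175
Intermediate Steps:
G(m) = -⅑ (G(m) = 1/(-8 - 1) = 1/(-9) = -⅑)
u = -64526/134505711 (u = 1/(-2084 + (5314*(-1/2933) + 2985*(1/2310))) = 1/(-2084 + (-5314/2933 + 199/154)) = 1/(-2084 - 33527/64526) = 1/(-134505711/64526) = -64526/134505711 ≈ -0.00047973)
u/G(-1*(-1)) = -64526/134505711/(-⅑) = -9*(-64526/134505711) = 64526/14945079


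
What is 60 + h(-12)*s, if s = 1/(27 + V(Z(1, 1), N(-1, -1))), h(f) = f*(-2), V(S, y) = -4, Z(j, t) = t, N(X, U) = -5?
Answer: 1404/23 ≈ 61.043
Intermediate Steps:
h(f) = -2*f
s = 1/23 (s = 1/(27 - 4) = 1/23 ≈ 0.043478)
60 + h(-12)*s = 60 - 2*(-12)*(1/23) = 60 + 24*(1/23) = 60 + 24/23 = 1404/23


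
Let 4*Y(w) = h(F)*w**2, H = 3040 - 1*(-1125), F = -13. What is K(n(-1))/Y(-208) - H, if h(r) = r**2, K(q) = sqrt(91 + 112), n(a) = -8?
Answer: -4165 + sqrt(203)/1827904 ≈ -4165.0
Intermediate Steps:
K(q) = sqrt(203)
H = 4165 (H = 3040 + 1125 = 4165)
Y(w) = 169*w**2/4 (Y(w) = ((-13)**2*w**2)/4 = (169*w**2)/4 = 169*w**2/4)
K(n(-1))/Y(-208) - H = sqrt(203)/(((169/4)*(-208)**2)) - 1*4165 = sqrt(203)/(((169/4)*43264)) - 4165 = sqrt(203)/1827904 - 4165 = -4165 + sqrt(203)/1827904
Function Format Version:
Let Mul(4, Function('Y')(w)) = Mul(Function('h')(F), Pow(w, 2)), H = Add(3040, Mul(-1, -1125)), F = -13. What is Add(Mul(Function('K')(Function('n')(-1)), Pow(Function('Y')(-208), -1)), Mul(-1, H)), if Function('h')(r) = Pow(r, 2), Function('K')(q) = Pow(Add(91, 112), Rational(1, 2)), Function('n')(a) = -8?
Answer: Add(-4165, Mul(Rational(1, 1827904), Pow(203, Rational(1, 2)))) ≈ -4165.0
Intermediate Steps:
Function('K')(q) = Pow(203, Rational(1, 2))
H = 4165 (H = Add(3040, 1125) = 4165)
Function('Y')(w) = Mul(Rational(169, 4), Pow(w, 2)) (Function('Y')(w) = Mul(Rational(1, 4), Mul(Pow(-13, 2), Pow(w, 2))) = Mul(Rational(1, 4), Mul(169, Pow(w, 2))) = Mul(Rational(169, 4), Pow(w, 2)))
Add(Mul(Function('K')(Function('n')(-1)), Pow(Function('Y')(-208), -1)), Mul(-1, H)) = Add(Mul(Pow(203, Rational(1, 2)), Pow(Mul(Rational(169, 4), Pow(-208, 2)), -1)), Mul(-1, 4165)) = Add(Mul(Pow(203, Rational(1, 2)), Pow(Mul(Rational(169, 4), 43264), -1)), -4165) = Add(Mul(Pow(203, Rational(1, 2)), Pow(1827904, -1)), -4165) = Add(Mul(Pow(203, Rational(1, 2)), Rational(1, 1827904)), -4165) = Add(Mul(Rational(1, 1827904), Pow(203, Rational(1, 2))), -4165) = Add(-4165, Mul(Rational(1, 1827904), Pow(203, Rational(1, 2))))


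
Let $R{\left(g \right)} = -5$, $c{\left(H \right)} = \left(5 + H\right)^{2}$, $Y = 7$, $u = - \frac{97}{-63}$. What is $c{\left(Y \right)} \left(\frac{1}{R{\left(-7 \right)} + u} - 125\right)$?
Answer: $- \frac{1966536}{109} \approx -18042.0$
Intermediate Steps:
$u = \frac{97}{63}$ ($u = \left(-97\right) \left(- \frac{1}{63}\right) = \frac{97}{63} \approx 1.5397$)
$c{\left(Y \right)} \left(\frac{1}{R{\left(-7 \right)} + u} - 125\right) = \left(5 + 7\right)^{2} \left(\frac{1}{-5 + \frac{97}{63}} - 125\right) = 12^{2} \left(\frac{1}{- \frac{218}{63}} - 125\right) = 144 \left(- \frac{63}{218} - 125\right) = 144 \left(- \frac{27313}{218}\right) = - \frac{1966536}{109}$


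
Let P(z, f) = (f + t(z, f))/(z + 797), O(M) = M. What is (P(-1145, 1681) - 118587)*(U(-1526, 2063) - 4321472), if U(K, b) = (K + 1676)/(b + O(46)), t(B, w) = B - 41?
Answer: 20895718382875431/40774 ≈ 5.1248e+11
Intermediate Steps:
t(B, w) = -41 + B
P(z, f) = (-41 + f + z)/(797 + z) (P(z, f) = (f + (-41 + z))/(z + 797) = (-41 + f + z)/(797 + z))
U(K, b) = (1676 + K)/(46 + b) (U(K, b) = (K + 1676)/(b + 46) = (1676 + K)/(46 + b))
(P(-1145, 1681) - 118587)*(U(-1526, 2063) - 4321472) = ((-41 + 1681 - 1145)/(797 - 1145) - 118587)*((1676 - 1526)/(46 + 2063) - 4321472) = (495/(-348) - 118587)*(150/2109 - 4321472) = (-1/348*495 - 118587)*((1/2109)*150 - 4321472) = (-165/116 - 118587)*(50/703 - 4321472) = -13756257/116*(-3037994766/703) = 20895718382875431/40774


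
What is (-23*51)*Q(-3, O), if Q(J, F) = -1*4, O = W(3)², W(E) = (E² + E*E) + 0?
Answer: 4692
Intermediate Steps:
W(E) = 2*E² (W(E) = (E² + E²) + 0 = 2*E² + 0 = 2*E²)
O = 324 (O = (2*3²)² = (2*9)² = 18² = 324)
Q(J, F) = -4
(-23*51)*Q(-3, O) = -23*51*(-4) = -1173*(-4) = 4692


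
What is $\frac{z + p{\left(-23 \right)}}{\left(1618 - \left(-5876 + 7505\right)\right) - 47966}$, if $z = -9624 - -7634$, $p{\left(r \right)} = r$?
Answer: $\frac{2013}{47977} \approx 0.041958$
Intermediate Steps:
$z = -1990$ ($z = -9624 + 7634 = -1990$)
$\frac{z + p{\left(-23 \right)}}{\left(1618 - \left(-5876 + 7505\right)\right) - 47966} = \frac{-1990 - 23}{\left(1618 - \left(-5876 + 7505\right)\right) - 47966} = - \frac{2013}{\left(1618 - 1629\right) - 47966} = - \frac{2013}{-11 - 47966} = - \frac{2013}{-47977} = \left(-2013\right) \left(- \frac{1}{47977}\right) = \frac{2013}{47977}$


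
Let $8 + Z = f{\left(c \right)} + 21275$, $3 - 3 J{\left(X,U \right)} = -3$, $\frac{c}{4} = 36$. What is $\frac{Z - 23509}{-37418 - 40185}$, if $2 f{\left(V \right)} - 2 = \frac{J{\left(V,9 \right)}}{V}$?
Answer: $\frac{322703}{11174832} \approx 0.028878$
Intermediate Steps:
$c = 144$ ($c = 4 \cdot 36 = 144$)
$J{\left(X,U \right)} = 2$ ($J{\left(X,U \right)} = 1 - -1 = 1 + 1 = 2$)
$f{\left(V \right)} = 1 + \frac{1}{V}$ ($f{\left(V \right)} = 1 + \frac{2 \frac{1}{V}}{2} = 1 + \frac{1}{V}$)
$Z = \frac{3062593}{144}$ ($Z = -8 + \left(\frac{1 + 144}{144} + 21275\right) = -8 + \left(\frac{1}{144} \cdot 145 + 21275\right) = -8 + \left(\frac{145}{144} + 21275\right) = -8 + \frac{3063745}{144} = \frac{3062593}{144} \approx 21268.0$)
$\frac{Z - 23509}{-37418 - 40185} = \frac{\frac{3062593}{144} - 23509}{-37418 - 40185} = - \frac{322703}{144 \left(-77603\right)} = \left(- \frac{322703}{144}\right) \left(- \frac{1}{77603}\right) = \frac{322703}{11174832}$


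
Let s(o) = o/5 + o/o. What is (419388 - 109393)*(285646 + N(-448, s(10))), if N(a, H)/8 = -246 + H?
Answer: 87946201490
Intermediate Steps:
s(o) = 1 + o/5 (s(o) = o*(⅕) + 1 = o/5 + 1 = 1 + o/5)
N(a, H) = -1968 + 8*H (N(a, H) = 8*(-246 + H) = -1968 + 8*H)
(419388 - 109393)*(285646 + N(-448, s(10))) = (419388 - 109393)*(285646 + (-1968 + 8*(1 + (⅕)*10))) = 309995*(285646 + (-1968 + 8*(1 + 2))) = 309995*(285646 + (-1968 + 8*3)) = 309995*(285646 + (-1968 + 24)) = 309995*(285646 - 1944) = 309995*283702 = 87946201490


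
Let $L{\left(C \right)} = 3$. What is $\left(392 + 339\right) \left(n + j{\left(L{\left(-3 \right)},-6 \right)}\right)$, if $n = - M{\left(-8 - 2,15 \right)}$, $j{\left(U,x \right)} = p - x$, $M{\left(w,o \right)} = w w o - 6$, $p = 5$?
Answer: $-1084073$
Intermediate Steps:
$M{\left(w,o \right)} = -6 + o w^{2}$ ($M{\left(w,o \right)} = w^{2} o - 6 = o w^{2} - 6 = -6 + o w^{2}$)
$j{\left(U,x \right)} = 5 - x$
$n = -1494$ ($n = - (-6 + 15 \left(-8 - 2\right)^{2}) = - (-6 + 15 \left(-10\right)^{2}) = - (-6 + 15 \cdot 100) = - (-6 + 1500) = \left(-1\right) 1494 = -1494$)
$\left(392 + 339\right) \left(n + j{\left(L{\left(-3 \right)},-6 \right)}\right) = \left(392 + 339\right) \left(-1494 + \left(5 - -6\right)\right) = 731 \left(-1494 + \left(5 + 6\right)\right) = 731 \left(-1494 + 11\right) = 731 \left(-1483\right) = -1084073$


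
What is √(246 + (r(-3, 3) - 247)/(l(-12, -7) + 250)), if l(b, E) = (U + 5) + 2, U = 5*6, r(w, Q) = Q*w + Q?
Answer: √20190163/287 ≈ 15.656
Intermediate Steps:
r(w, Q) = Q + Q*w
U = 30
l(b, E) = 37 (l(b, E) = (30 + 5) + 2 = 35 + 2 = 37)
√(246 + (r(-3, 3) - 247)/(l(-12, -7) + 250)) = √(246 + (3*(1 - 3) - 247)/(37 + 250)) = √(246 + (3*(-2) - 247)/287) = √(246 + (-6 - 247)*(1/287)) = √(246 - 253*1/287) = √(246 - 253/287) = √(70349/287) = √20190163/287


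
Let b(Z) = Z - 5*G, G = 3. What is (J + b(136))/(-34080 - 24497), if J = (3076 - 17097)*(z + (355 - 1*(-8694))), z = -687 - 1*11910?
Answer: -49746629/58577 ≈ -849.25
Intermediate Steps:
z = -12597 (z = -687 - 11910 = -12597)
J = 49746508 (J = (3076 - 17097)*(-12597 + (355 - 1*(-8694))) = -14021*(-12597 + (355 + 8694)) = -14021*(-12597 + 9049) = -14021*(-3548) = 49746508)
b(Z) = -15 + Z (b(Z) = Z - 5*3 = Z - 15 = -15 + Z)
(J + b(136))/(-34080 - 24497) = (49746508 + (-15 + 136))/(-34080 - 24497) = (49746508 + 121)/(-58577) = 49746629*(-1/58577) = -49746629/58577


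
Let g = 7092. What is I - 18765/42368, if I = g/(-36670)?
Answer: -494293203/776817280 ≈ -0.63631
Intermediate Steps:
I = -3546/18335 (I = 7092/(-36670) = 7092*(-1/36670) = -3546/18335 ≈ -0.19340)
I - 18765/42368 = -3546/18335 - 18765/42368 = -494293203/776817280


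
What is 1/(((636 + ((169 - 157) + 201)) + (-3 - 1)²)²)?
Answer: 1/748225 ≈ 1.3365e-6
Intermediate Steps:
1/(((636 + ((169 - 157) + 201)) + (-3 - 1)²)²) = 1/(((636 + (12 + 201)) + (-4)²)²) = 1/(((636 + 213) + 16)²) = 1/((849 + 16)²) = 1/(865²) = 1/748225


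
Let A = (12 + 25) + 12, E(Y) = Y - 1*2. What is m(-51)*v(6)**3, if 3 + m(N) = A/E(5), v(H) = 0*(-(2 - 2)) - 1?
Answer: -40/3 ≈ -13.333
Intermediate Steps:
E(Y) = -2 + Y (E(Y) = Y - 2 = -2 + Y)
A = 49 (A = 37 + 12 = 49)
v(H) = -1 (v(H) = 0*(-1*0) - 1 = 0*0 - 1 = 0 - 1 = -1)
m(N) = 40/3 (m(N) = -3 + 49/(-2 + 5) = -3 + 49/3 = 40/3)
m(-51)*v(6)**3 = (40/3)*(-1)**3 = (40/3)*(-1) = -40/3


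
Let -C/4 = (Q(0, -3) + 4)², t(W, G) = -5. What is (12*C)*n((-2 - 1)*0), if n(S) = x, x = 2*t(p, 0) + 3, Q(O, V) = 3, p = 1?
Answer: 16464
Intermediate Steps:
C = -196 (C = -4*(3 + 4)² = -4*7² = -4*49 = -196)
x = -7 (x = 2*(-5) + 3 = -10 + 3 = -7)
n(S) = -7
(12*C)*n((-2 - 1)*0) = (12*(-196))*(-7) = -2352*(-7) = 16464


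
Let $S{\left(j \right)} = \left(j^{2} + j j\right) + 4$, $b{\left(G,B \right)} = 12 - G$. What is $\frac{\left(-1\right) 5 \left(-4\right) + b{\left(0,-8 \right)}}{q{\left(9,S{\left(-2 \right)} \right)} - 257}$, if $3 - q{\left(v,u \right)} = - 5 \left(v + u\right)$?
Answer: $- \frac{32}{149} \approx -0.21477$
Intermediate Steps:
$S{\left(j \right)} = 4 + 2 j^{2}$ ($S{\left(j \right)} = \left(j^{2} + j^{2}\right) + 4 = 2 j^{2} + 4 = 4 + 2 j^{2}$)
$q{\left(v,u \right)} = 3 + 5 u + 5 v$ ($q{\left(v,u \right)} = 3 - - 5 \left(v + u\right) = 3 - - 5 \left(u + v\right) = 3 - \left(- 5 u - 5 v\right) = 3 + \left(5 u + 5 v\right) = 3 + 5 u + 5 v$)
$\frac{\left(-1\right) 5 \left(-4\right) + b{\left(0,-8 \right)}}{q{\left(9,S{\left(-2 \right)} \right)} - 257} = \frac{\left(-1\right) 5 \left(-4\right) + \left(12 - 0\right)}{\left(3 + 5 \left(4 + 2 \left(-2\right)^{2}\right) + 5 \cdot 9\right) - 257} = \frac{\left(-5\right) \left(-4\right) + \left(12 + 0\right)}{\left(3 + 5 \left(4 + 2 \cdot 4\right) + 45\right) - 257} = \frac{20 + 12}{\left(3 + 5 \left(4 + 8\right) + 45\right) - 257} = \frac{32}{\left(3 + 5 \cdot 12 + 45\right) - 257} = \frac{32}{\left(3 + 60 + 45\right) - 257} = \frac{32}{108 - 257} = \frac{32}{-149} = 32 \left(- \frac{1}{149}\right) = - \frac{32}{149}$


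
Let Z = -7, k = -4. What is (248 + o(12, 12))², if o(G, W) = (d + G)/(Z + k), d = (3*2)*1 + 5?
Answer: 7317025/121 ≈ 60471.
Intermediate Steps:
d = 11 (d = 6*1 + 5 = 6 + 5 = 11)
o(G, W) = -1 - G/11 (o(G, W) = (11 + G)/(-7 - 4) = (11 + G)/(-11) = (11 + G)*(-1/11) = -1 - G/11)
(248 + o(12, 12))² = (248 + (-1 - 1/11*12))² = (248 + (-1 - 12/11))² = (248 - 23/11)² = (2705/11)² = 7317025/121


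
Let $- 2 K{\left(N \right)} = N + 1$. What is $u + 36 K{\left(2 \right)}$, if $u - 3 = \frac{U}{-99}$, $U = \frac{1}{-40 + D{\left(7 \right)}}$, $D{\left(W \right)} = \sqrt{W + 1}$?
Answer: $- \frac{1004746}{19701} + \frac{\sqrt{2}}{78804} \approx -51.0$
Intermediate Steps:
$D{\left(W \right)} = \sqrt{1 + W}$
$U = \frac{1}{-40 + 2 \sqrt{2}}$ ($U = \frac{1}{-40 + \sqrt{1 + 7}} = \frac{1}{-40 + \sqrt{8}} = \frac{1}{-40 + 2 \sqrt{2}} \approx -0.026902$)
$K{\left(N \right)} = - \frac{1}{2} - \frac{N}{2}$ ($K{\left(N \right)} = - \frac{N + 1}{2} = - \frac{1 + N}{2} = - \frac{1}{2} - \frac{N}{2}$)
$u = \frac{59108}{19701} + \frac{\sqrt{2}}{78804}$ ($u = 3 + \frac{- \frac{5}{199} - \frac{\sqrt{2}}{796}}{-99} = 3 + \left(- \frac{5}{199} - \frac{\sqrt{2}}{796}\right) \left(- \frac{1}{99}\right) = 3 + \left(\frac{5}{19701} + \frac{\sqrt{2}}{78804}\right) = \frac{59108}{19701} + \frac{\sqrt{2}}{78804} \approx 3.0003$)
$u + 36 K{\left(2 \right)} = \left(\frac{59108}{19701} + \frac{\sqrt{2}}{78804}\right) + 36 \left(- \frac{1}{2} - 1\right) = \left(\frac{59108}{19701} + \frac{\sqrt{2}}{78804}\right) + 36 \left(- \frac{3}{2}\right) = \left(\frac{59108}{19701} + \frac{\sqrt{2}}{78804}\right) - 54 = - \frac{1004746}{19701} + \frac{\sqrt{2}}{78804}$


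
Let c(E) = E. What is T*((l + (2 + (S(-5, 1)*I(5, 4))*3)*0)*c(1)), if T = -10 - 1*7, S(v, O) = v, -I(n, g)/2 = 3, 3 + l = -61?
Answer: 1088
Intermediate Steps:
l = -64 (l = -3 - 61 = -64)
I(n, g) = -6 (I(n, g) = -2*3 = -6)
T = -17 (T = -10 - 7 = -17)
T*((l + (2 + (S(-5, 1)*I(5, 4))*3)*0)*c(1)) = -17*(-64 + (2 - 5*(-6)*3)*0) = -17*(-64 + (2 + 30*3)*0) = -17*(-64 + (2 + 90)*0) = -17*(-64 + 92*0) = -17*(-64 + 0) = -(-1088) = -17*(-64) = 1088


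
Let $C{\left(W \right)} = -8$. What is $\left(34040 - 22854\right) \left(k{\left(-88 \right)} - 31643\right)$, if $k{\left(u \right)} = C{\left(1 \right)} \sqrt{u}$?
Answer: $-353958598 - 178976 i \sqrt{22} \approx -3.5396 \cdot 10^{8} - 8.3947 \cdot 10^{5} i$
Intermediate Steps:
$k{\left(u \right)} = - 8 \sqrt{u}$
$\left(34040 - 22854\right) \left(k{\left(-88 \right)} - 31643\right) = \left(34040 - 22854\right) \left(- 8 \sqrt{-88} - 31643\right) = 11186 \left(- 8 \cdot 2 i \sqrt{22} - 31643\right) = 11186 \left(- 16 i \sqrt{22} - 31643\right) = 11186 \left(-31643 - 16 i \sqrt{22}\right) = -353958598 - 178976 i \sqrt{22}$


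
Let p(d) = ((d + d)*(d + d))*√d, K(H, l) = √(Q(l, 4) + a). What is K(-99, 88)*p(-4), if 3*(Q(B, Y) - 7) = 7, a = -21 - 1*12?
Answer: -128*√213/3 ≈ -622.70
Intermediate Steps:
a = -33 (a = -21 - 12 = -33)
Q(B, Y) = 28/3 (Q(B, Y) = 7 + (⅓)*7 = 7 + 7/3 = 28/3)
K(H, l) = I*√213/3 (K(H, l) = √(28/3 - 33) = √(-71/3) = I*√213/3)
p(d) = 4*d^(5/2) (p(d) = ((2*d)*(2*d))*√d = (4*d²)*√d = 4*d^(5/2))
K(-99, 88)*p(-4) = (I*√213/3)*(4*(-4)^(5/2)) = (I*√213/3)*(4*(32*I)) = (I*√213/3)*(128*I) = -128*√213/3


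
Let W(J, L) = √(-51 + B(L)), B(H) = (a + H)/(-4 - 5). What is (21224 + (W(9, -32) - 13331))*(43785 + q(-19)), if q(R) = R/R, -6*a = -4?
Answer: 345602898 + 43786*I*√3849/9 ≈ 3.456e+8 + 3.0183e+5*I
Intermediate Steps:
a = ⅔ (a = -⅙*(-4) = ⅔ ≈ 0.66667)
q(R) = 1
B(H) = -2/27 - H/9 (B(H) = (⅔ + H)/(-4 - 5) = (⅔ + H)/(-9) = (⅔ + H)*(-⅑) = -2/27 - H/9)
W(J, L) = √(-1379/27 - L/9) (W(J, L) = √(-51 + (-2/27 - L/9)) = √(-1379/27 - L/9))
(21224 + (W(9, -32) - 13331))*(43785 + q(-19)) = (21224 + (√(-4137 - 9*(-32))/9 - 13331))*(43785 + 1) = (21224 + (√(-4137 + 288)/9 - 13331))*43786 = (21224 + (√(-3849)/9 - 13331))*43786 = (21224 + ((I*√3849)/9 - 13331))*43786 = (21224 + (I*√3849/9 - 13331))*43786 = (21224 + (-13331 + I*√3849/9))*43786 = (7893 + I*√3849/9)*43786 = 345602898 + 43786*I*√3849/9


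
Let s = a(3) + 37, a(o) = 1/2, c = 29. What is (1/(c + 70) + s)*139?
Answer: 1032353/198 ≈ 5213.9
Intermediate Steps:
a(o) = ½
s = 75/2 (s = ½ + 37 = 75/2 ≈ 37.500)
(1/(c + 70) + s)*139 = (1/(29 + 70) + 75/2)*139 = (1/99 + 75/2)*139 = (7427/198)*139 = 1032353/198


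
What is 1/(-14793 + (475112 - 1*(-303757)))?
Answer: 1/764076 ≈ 1.3088e-6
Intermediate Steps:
1/(-14793 + (475112 - 1*(-303757))) = 1/(-14793 + (475112 + 303757)) = 1/(-14793 + 778869) = 1/764076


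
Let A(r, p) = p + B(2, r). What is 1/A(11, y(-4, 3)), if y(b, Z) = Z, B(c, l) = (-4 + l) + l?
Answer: 1/21 ≈ 0.047619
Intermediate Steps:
B(c, l) = -4 + 2*l
A(r, p) = -4 + p + 2*r (A(r, p) = p + (-4 + 2*r) = -4 + p + 2*r)
1/A(11, y(-4, 3)) = 1/(-4 + 3 + 2*11) = 1/(-4 + 3 + 22) = 1/21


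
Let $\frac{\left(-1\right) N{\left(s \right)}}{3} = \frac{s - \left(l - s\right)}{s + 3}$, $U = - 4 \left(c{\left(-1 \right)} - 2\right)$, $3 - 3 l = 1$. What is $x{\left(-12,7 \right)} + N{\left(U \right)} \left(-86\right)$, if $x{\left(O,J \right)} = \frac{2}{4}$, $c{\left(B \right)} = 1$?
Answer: $\frac{3791}{14} \approx 270.79$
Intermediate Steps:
$l = \frac{2}{3}$ ($l = 1 - \frac{1}{3} = \frac{2}{3} \approx 0.66667$)
$U = 4$ ($U = - 4 \left(1 - 2\right) = \left(-4\right) \left(-1\right) = 4$)
$N{\left(s \right)} = - \frac{3 \left(- \frac{2}{3} + 2 s\right)}{3 + s}$ ($N{\left(s \right)} = - 3 \frac{s + \left(s - \frac{2}{3}\right)}{s + 3} = - 3 \frac{s + \left(s - \frac{2}{3}\right)}{3 + s} = - 3 \frac{s + \left(- \frac{2}{3} + s\right)}{3 + s} = - 3 \frac{- \frac{2}{3} + 2 s}{3 + s} = - \frac{3 \left(- \frac{2}{3} + 2 s\right)}{3 + s}$)
$x{\left(O,J \right)} = \frac{1}{2}$ ($x{\left(O,J \right)} = 2 \cdot \frac{1}{4} = \frac{1}{2}$)
$x{\left(-12,7 \right)} + N{\left(U \right)} \left(-86\right) = \frac{1}{2} + \frac{2 \left(1 - 12\right)}{3 + 4} \left(-86\right) = \frac{1}{2} + \frac{2 \left(1 - 12\right)}{7} \left(-86\right) = \frac{1}{2} + 2 \cdot \frac{1}{7} \left(-11\right) \left(-86\right) = \frac{1}{2} - - \frac{1892}{7} = \frac{1}{2} + \frac{1892}{7} = \frac{3791}{14}$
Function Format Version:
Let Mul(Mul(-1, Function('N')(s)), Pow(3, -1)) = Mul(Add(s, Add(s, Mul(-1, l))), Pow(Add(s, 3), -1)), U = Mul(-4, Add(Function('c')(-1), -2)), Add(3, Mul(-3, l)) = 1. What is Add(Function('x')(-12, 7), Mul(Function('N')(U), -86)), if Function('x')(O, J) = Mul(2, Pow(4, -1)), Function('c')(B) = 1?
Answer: Rational(3791, 14) ≈ 270.79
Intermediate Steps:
l = Rational(2, 3) (l = Add(1, Mul(Rational(-1, 3), 1)) = Add(1, Rational(-1, 3)) = Rational(2, 3) ≈ 0.66667)
U = 4 (U = Mul(-4, Add(1, -2)) = Mul(-4, -1) = 4)
Function('N')(s) = Mul(-3, Pow(Add(3, s), -1), Add(Rational(-2, 3), Mul(2, s))) (Function('N')(s) = Mul(-3, Mul(Add(s, Add(s, Mul(-1, Rational(2, 3)))), Pow(Add(s, 3), -1))) = Mul(-3, Mul(Add(s, Add(s, Rational(-2, 3))), Pow(Add(3, s), -1))) = Mul(-3, Mul(Add(s, Add(Rational(-2, 3), s)), Pow(Add(3, s), -1))) = Mul(-3, Mul(Add(Rational(-2, 3), Mul(2, s)), Pow(Add(3, s), -1))) = Mul(-3, Mul(Pow(Add(3, s), -1), Add(Rational(-2, 3), Mul(2, s)))) = Mul(-3, Pow(Add(3, s), -1), Add(Rational(-2, 3), Mul(2, s))))
Function('x')(O, J) = Rational(1, 2) (Function('x')(O, J) = Mul(2, Rational(1, 4)) = Rational(1, 2))
Add(Function('x')(-12, 7), Mul(Function('N')(U), -86)) = Add(Rational(1, 2), Mul(Mul(2, Pow(Add(3, 4), -1), Add(1, Mul(-3, 4))), -86)) = Add(Rational(1, 2), Mul(Mul(2, Pow(7, -1), Add(1, -12)), -86)) = Add(Rational(1, 2), Mul(Mul(2, Rational(1, 7), -11), -86)) = Add(Rational(1, 2), Mul(Rational(-22, 7), -86)) = Add(Rational(1, 2), Rational(1892, 7)) = Rational(3791, 14)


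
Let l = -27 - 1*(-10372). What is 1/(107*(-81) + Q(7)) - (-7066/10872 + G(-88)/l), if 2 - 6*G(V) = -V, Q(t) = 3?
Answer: 26439864037/40601973240 ≈ 0.65120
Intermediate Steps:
G(V) = ⅓ + V/6 (G(V) = ⅓ - (-1)*V/6 = ⅓ + V/6)
l = 10345 (l = -27 + 10372 = 10345)
1/(107*(-81) + Q(7)) - (-7066/10872 + G(-88)/l) = 1/(107*(-81) + 3) - (-7066/10872 + (⅓ + (⅙)*(-88))/10345) = 1/(-8667 + 3) - (-7066*1/10872 + (⅓ - 44/3)*(1/10345)) = 1/(-8664) - (-3533/5436 - 43/3*1/10345) = -1/8664 - (-3533/5436 - 43/31035) = -1/8664 - 1*(-36626801/56235420) = -1/8664 + 36626801/56235420 = 26439864037/40601973240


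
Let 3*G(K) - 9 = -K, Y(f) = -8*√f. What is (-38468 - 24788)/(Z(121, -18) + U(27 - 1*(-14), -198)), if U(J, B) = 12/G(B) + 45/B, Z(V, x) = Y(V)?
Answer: 32007536/44555 ≈ 718.38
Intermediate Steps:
Z(V, x) = -8*√V
G(K) = 3 - K/3 (G(K) = 3 + (-K)/3 = 3 - K/3)
U(J, B) = 12/(3 - B/3) + 45/B
(-38468 - 24788)/(Z(121, -18) + U(27 - 1*(-14), -198)) = (-38468 - 24788)/(-8*√121 + 9*(-45 - 198)/(-198*(-9 - 198))) = -63256/(-8*11 + 9*(-1/198)*(-243)/(-207)) = -63256/(-88 + 9*(-1/198)*(-1/207)*(-243)) = -63256/(-88 - 27/506) = -63256/(-44555/506) = -63256*(-506/44555) = 32007536/44555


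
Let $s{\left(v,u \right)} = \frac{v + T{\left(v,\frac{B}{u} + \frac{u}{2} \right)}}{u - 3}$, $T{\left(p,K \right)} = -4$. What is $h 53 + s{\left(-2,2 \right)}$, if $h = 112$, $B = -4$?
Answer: $5942$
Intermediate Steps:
$s{\left(v,u \right)} = \frac{-4 + v}{-3 + u}$ ($s{\left(v,u \right)} = \frac{v - 4}{u - 3} = \frac{-4 + v}{-3 + u}$)
$h 53 + s{\left(-2,2 \right)} = 112 \cdot 53 + \frac{-4 - 2}{-3 + 2} = 5936 + \frac{1}{-1} \left(-6\right) = 5936 - -6 = 5936 + 6 = 5942$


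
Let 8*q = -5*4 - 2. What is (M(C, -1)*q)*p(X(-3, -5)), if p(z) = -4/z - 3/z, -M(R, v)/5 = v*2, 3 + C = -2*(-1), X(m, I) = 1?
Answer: 385/2 ≈ 192.50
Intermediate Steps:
C = -1 (C = -3 - 2*(-1) = -3 + 2 = -1)
M(R, v) = -10*v (M(R, v) = -5*v*2 = -10*v)
q = -11/4 (q = (-5*4 - 2)/8 = (-20 - 2)/8 = (⅛)*(-22) = -11/4 ≈ -2.7500)
p(z) = -7/z
(M(C, -1)*q)*p(X(-3, -5)) = (-10*(-1)*(-11/4))*(-7/1) = (10*(-11/4))*(-7*1) = -55/2*(-7) = 385/2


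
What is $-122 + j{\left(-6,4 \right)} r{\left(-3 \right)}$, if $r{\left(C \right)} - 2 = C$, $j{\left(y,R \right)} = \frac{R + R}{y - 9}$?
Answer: $- \frac{1822}{15} \approx -121.47$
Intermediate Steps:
$j{\left(y,R \right)} = \frac{2 R}{-9 + y}$
$r{\left(C \right)} = 2 + C$
$-122 + j{\left(-6,4 \right)} r{\left(-3 \right)} = -122 + 2 \cdot 4 \frac{1}{-9 - 6} \left(2 - 3\right) = -122 + 2 \cdot 4 \frac{1}{-15} \left(-1\right) = -122 + 2 \cdot 4 \left(- \frac{1}{15}\right) \left(-1\right) = -122 - - \frac{8}{15} = -122 + \frac{8}{15} = - \frac{1822}{15}$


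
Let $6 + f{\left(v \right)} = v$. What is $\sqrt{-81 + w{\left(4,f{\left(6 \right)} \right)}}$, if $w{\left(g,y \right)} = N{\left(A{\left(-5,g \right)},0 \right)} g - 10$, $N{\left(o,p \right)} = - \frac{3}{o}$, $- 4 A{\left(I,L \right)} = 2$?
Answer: $i \sqrt{67} \approx 8.1853 i$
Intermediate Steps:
$A{\left(I,L \right)} = - \frac{1}{2}$ ($A{\left(I,L \right)} = \left(- \frac{1}{4}\right) 2 = - \frac{1}{2}$)
$f{\left(v \right)} = -6 + v$
$w{\left(g,y \right)} = -10 + 6 g$ ($w{\left(g,y \right)} = - \frac{3}{- \frac{1}{2}} g - 10 = \left(-3\right) \left(-2\right) g - 10 = 6 g - 10 = -10 + 6 g$)
$\sqrt{-81 + w{\left(4,f{\left(6 \right)} \right)}} = \sqrt{-81 + \left(-10 + 6 \cdot 4\right)} = \sqrt{-81 + \left(-10 + 24\right)} = \sqrt{-81 + 14} = \sqrt{-67} = i \sqrt{67}$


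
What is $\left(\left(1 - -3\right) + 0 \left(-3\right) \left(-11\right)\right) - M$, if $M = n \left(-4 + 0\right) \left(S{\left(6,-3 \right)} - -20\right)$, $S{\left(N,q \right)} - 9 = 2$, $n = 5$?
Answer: $624$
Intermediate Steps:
$S{\left(N,q \right)} = 11$ ($S{\left(N,q \right)} = 9 + 2 = 11$)
$M = -620$ ($M = 5 \left(-4 + 0\right) \left(11 - -20\right) = 5 \left(-4\right) \left(11 + 20\right) = \left(-20\right) 31 = -620$)
$\left(\left(1 - -3\right) + 0 \left(-3\right) \left(-11\right)\right) - M = \left(\left(1 - -3\right) + 0 \left(-3\right) \left(-11\right)\right) - -620 = \left(\left(1 + 3\right) + 0 \left(-11\right)\right) + 620 = \left(4 + 0\right) + 620 = 4 + 620 = 624$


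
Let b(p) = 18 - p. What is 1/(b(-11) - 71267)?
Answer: -1/71238 ≈ -1.4037e-5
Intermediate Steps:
1/(b(-11) - 71267) = 1/((18 - 1*(-11)) - 71267) = 1/((18 + 11) - 71267) = 1/(29 - 71267) = 1/(-71238) = -1/71238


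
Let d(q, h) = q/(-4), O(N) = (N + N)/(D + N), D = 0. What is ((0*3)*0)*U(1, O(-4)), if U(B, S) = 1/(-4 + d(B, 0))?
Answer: 0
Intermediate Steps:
O(N) = 2 (O(N) = (N + N)/(0 + N) = (2*N)/N = 2)
d(q, h) = -q/4 (d(q, h) = q*(-1/4) = -q/4)
U(B, S) = 1/(-4 - B/4)
((0*3)*0)*U(1, O(-4)) = ((0*3)*0)*(-4/(16 + 1)) = (0*0)*(-4/17) = 0*(-4*1/17) = 0*(-4/17) = 0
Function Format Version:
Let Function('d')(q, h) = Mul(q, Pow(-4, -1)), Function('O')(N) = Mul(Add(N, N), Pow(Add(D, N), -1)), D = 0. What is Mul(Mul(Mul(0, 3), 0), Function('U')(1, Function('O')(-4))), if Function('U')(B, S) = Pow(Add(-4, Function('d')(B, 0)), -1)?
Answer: 0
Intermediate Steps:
Function('O')(N) = 2 (Function('O')(N) = Mul(Add(N, N), Pow(Add(0, N), -1)) = Mul(Mul(2, N), Pow(N, -1)) = 2)
Function('d')(q, h) = Mul(Rational(-1, 4), q) (Function('d')(q, h) = Mul(q, Rational(-1, 4)) = Mul(Rational(-1, 4), q))
Function('U')(B, S) = Pow(Add(-4, Mul(Rational(-1, 4), B)), -1)
Mul(Mul(Mul(0, 3), 0), Function('U')(1, Function('O')(-4))) = Mul(Mul(Mul(0, 3), 0), Mul(-4, Pow(Add(16, 1), -1))) = Mul(Mul(0, 0), Mul(-4, Pow(17, -1))) = Mul(0, Mul(-4, Rational(1, 17))) = Mul(0, Rational(-4, 17)) = 0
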